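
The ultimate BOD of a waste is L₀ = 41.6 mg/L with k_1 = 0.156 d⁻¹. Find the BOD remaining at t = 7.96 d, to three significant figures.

L ≈ 12.0 mg/L

L_t = L₀ e^(−k_1 t) = 41.6 × e^(−0.156×7.96) = 41.6 × 0.2889 = 12.02 mg/L.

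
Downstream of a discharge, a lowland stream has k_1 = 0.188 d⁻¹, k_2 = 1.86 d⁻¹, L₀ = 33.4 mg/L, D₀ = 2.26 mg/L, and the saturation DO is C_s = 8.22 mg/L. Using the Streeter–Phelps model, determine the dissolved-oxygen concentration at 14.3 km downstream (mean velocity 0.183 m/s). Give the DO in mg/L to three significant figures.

Travel time t = x/v = 14.3 km / (0.183 m/s) = 14300 m / 0.183 m/s = 78140 s = 0.9044 d.
k_1 L₀/(k_2−k_1) = 0.188×33.4/(1.86−0.188) = 6.279/1.672 = 3.756 mg/L.
e^(−k_1 t) = e^(−0.188×0.9044) = 0.8436; e^(−k_2 t) = e^(−1.86×0.9044) = 0.1860.
D = 3.756 × (0.8436 − 0.1860) + 2.26 × 0.1860 = 2.470 + 0.4203 = 2.890 mg/L.
DO = C_s − D = 8.22 − 2.890 = 5.330 mg/L.

DO ≈ 5.33 mg/L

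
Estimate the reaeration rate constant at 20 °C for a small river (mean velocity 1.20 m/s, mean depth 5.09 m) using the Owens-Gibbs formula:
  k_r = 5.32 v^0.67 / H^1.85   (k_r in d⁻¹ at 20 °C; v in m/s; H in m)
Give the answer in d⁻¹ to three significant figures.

k_r ≈ 0.296 d⁻¹

k_r = 5.32 × 1.20^0.67 / 5.09^1.85 = 5.32 × 1.130 / 20.30 = 0.2962 d⁻¹.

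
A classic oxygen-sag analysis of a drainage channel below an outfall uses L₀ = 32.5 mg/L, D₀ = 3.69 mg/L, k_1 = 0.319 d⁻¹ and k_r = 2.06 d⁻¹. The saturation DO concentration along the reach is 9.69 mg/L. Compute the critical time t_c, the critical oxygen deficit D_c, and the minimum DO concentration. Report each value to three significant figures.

t_c ≈ 0.516 d; D_c ≈ 4.27 mg/L; min DO ≈ 5.42 mg/L

t_c = [1/(k_r−k_1)] ln[(k_r/k_1)(1 − D₀(k_r−k_1)/(k_1 L₀))]
= [1/(2.06−0.319)] ln[(2.06/0.319)(1 − 3.69×1.741/(0.319×32.5))]
= (1/1.741) ln[6.458 × 0.3803] = 0.5744 × ln(2.456) = 0.5744 × 0.8986 = 0.5161 d.
D_c = (k_1/k_r) L₀ e^(−k_1 t_c) = (0.319/2.06) × 32.5 × e^(−0.319×0.5161) = 0.1549 × 32.5 × 0.8482 = 4.269 mg/L.
Minimum DO = C_s − D_c = 9.69 − 4.269 = 5.421 mg/L.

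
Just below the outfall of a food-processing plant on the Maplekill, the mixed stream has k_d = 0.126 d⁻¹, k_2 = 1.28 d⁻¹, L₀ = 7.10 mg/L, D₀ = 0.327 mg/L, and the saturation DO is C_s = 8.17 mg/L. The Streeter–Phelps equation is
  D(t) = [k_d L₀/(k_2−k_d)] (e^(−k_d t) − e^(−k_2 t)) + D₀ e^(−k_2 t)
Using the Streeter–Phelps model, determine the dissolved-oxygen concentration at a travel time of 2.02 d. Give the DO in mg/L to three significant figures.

k_d L₀/(k_2−k_d) = 0.126×7.10/(1.28−0.126) = 0.8946/1.154 = 0.7752 mg/L.
e^(−k_d t) = e^(−0.126×2.020) = 0.7753; e^(−k_2 t) = e^(−1.28×2.020) = 0.07535.
D = 0.7752 × (0.7753 − 0.07535) + 0.327 × 0.07535 = 0.5426 + 0.02464 = 0.5672 mg/L.
DO = C_s − D = 8.17 − 0.5672 = 7.603 mg/L.

DO ≈ 7.60 mg/L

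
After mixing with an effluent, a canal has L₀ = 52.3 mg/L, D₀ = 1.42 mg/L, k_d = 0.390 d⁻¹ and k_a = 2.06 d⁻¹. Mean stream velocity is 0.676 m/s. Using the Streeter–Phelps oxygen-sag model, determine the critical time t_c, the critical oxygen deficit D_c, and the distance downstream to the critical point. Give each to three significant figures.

t_c ≈ 0.923 d; D_c ≈ 6.91 mg/L; x_c ≈ 53.9 km

At the critical point dD/dt = 0, so k_d L₀ e^(−k_d t) = k_a D. Substituting D(t) from the Streeter–Phelps equation and solving for t gives
t_c = ln[(k_a/k_d)(1 − D₀(k_a−k_d)/(k_d L₀))] / (k_a−k_d).
Here k_a−k_d = 1.670 d⁻¹ and 1 − D₀(k_a−k_d)/(k_d L₀) = 1 − 1.42×1.670/(0.390×52.3) = 0.8837, so
t_c = ln(5.282 × 0.8837) / 1.670 = 1.541 / 1.670 = 0.9226 d.
L(t_c) = L₀ e^(−k_d t_c) = 52.3 × 0.6978 = 36.50 mg/L, and at the critical point k_a D_c = k_d L, so D_c = (0.390/2.06) × 36.50 = 6.909 mg/L.
x_c = v t_c = 0.676 m/s × 0.9226 d × 86400 s/d = 53880 m ≈ 53.9 km.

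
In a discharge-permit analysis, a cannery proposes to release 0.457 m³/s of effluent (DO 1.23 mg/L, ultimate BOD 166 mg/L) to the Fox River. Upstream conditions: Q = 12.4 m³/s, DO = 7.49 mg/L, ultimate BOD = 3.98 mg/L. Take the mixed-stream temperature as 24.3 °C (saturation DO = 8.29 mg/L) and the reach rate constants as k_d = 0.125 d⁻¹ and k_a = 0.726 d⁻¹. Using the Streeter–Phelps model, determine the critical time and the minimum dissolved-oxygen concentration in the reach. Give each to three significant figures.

Mixed DO = (12.4×7.49 + 0.457×1.23)/(12.4+0.457) = 93.44/12.86 = 7.267 mg/L.
Mixed L₀ = (12.4×3.98 + 0.457×166)/(12.86) = 125.2/12.86 = 9.739 mg/L.
Initial deficit D₀ = C_s − DO₀ = 8.29 − 7.267 = 1.023 mg/L.
t_c = (1/0.6010) ln[(0.726/0.125)(1 − 1.023×0.6010/(0.125×9.739))] = 1.664 × ln(2.876) = 1.758 d.
D_c = (0.125/0.726) × 9.739 × e^(−0.125×1.758) = 0.1722 × 9.739 × 0.8027 = 1.346 mg/L.
Minimum DO = 8.29 − 1.346 = 6.944 mg/L.

t_c ≈ 1.76 d; minimum DO ≈ 6.94 mg/L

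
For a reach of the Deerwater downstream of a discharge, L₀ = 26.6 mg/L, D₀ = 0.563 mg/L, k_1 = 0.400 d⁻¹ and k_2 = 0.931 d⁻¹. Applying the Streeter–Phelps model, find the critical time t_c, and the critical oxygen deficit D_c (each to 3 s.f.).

With k_2/k_1 = 2.328 and 1 − D₀(k_2−k_1)/(k_1 L₀) = 0.9719,
t_c = ln(2.328 × 0.9719) / (0.931 − 0.400) = ln(2.262) / 0.5310 = 0.8163/0.5310 = 1.537 d.
L(t_c) = L₀ e^(−k_1 t_c) = 26.6 × 0.5407 = 14.38 mg/L, and at the critical point k_2 D_c = k_1 L, so D_c = (0.400/0.931) × 14.38 = 6.179 mg/L.

t_c ≈ 1.54 d; D_c ≈ 6.18 mg/L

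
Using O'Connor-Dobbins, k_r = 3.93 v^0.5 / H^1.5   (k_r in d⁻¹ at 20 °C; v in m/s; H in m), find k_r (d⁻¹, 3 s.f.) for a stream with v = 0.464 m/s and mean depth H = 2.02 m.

k_r = 3.93 × 0.464^0.5 / 2.02^1.5 = 3.93 × 0.6812 / 2.871 = 0.9324 d⁻¹.

k_r ≈ 0.932 d⁻¹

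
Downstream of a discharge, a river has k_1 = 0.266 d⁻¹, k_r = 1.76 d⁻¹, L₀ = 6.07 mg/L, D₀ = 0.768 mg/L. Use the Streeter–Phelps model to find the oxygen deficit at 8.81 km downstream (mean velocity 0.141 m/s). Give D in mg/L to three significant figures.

D ≈ 0.804 mg/L

Travel time t = x/v = 8.81 km / (0.141 m/s) = 8810 m / 0.141 m/s = 62480 s = 0.7232 d.
k_1 L₀/(k_r−k_1) = 0.266×6.07/(1.76−0.266) = 1.615/1.494 = 1.081 mg/L.
e^(−k_1 t) = e^(−0.266×0.7232) = 0.8250; e^(−k_r t) = e^(−1.76×0.7232) = 0.2801.
D = 1.081 × (0.8250 − 0.2801) + 0.768 × 0.2801 = 0.5890 + 0.2151 = 0.8040 mg/L.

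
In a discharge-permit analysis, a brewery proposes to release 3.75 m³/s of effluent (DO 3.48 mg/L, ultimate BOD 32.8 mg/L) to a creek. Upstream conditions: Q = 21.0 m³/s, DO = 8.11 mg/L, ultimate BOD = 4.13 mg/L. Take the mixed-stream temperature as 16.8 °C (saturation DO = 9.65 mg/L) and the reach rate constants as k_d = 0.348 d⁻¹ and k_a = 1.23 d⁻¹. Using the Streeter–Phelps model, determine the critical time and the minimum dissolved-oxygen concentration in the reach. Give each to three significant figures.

Mixed DO = (21.0×8.11 + 3.75×3.48)/(21.0+3.75) = 183.4/24.75 = 7.408 mg/L.
Mixed L₀ = (21.0×4.13 + 3.75×32.8)/(24.75) = 209.7/24.75 = 8.474 mg/L.
Initial deficit D₀ = C_s − DO₀ = 9.65 − 7.408 = 2.242 mg/L.
t_c = (1/0.8820) ln[(1.23/0.348)(1 − 2.242×0.8820/(0.348×8.474))] = 1.134 × ln(1.165) = 0.1731 d.
D_c = (0.348/1.23) × 8.474 × e^(−0.348×0.1731) = 0.2829 × 8.474 × 0.9416 = 2.257 mg/L.
Minimum DO = 9.65 − 2.257 = 7.393 mg/L.

t_c ≈ 0.173 d; minimum DO ≈ 7.39 mg/L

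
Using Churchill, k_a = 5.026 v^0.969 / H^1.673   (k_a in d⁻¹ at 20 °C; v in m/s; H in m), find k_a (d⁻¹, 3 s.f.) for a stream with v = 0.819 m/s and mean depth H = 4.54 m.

k_a ≈ 0.330 d⁻¹

k_a = 5.026 × 0.819^0.969 / 4.54^1.673 = 5.026 × 0.8241 / 12.57 = 0.3296 d⁻¹.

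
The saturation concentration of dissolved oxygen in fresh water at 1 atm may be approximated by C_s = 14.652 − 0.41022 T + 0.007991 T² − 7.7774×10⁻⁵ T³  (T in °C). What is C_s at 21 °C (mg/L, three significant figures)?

C_s = 14.652 − 0.41022×21 + 0.007991×21² − 7.7774×10⁻⁵×21³ = 8.841 mg/L.

C_s ≈ 8.84 mg/L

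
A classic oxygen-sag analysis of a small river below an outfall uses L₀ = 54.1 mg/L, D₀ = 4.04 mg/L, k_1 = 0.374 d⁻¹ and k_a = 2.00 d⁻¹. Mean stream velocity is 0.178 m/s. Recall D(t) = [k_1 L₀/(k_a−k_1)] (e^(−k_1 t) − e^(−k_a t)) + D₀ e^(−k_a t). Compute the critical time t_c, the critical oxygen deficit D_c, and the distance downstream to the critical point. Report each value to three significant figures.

At the critical point dD/dt = 0, so k_1 L₀ e^(−k_1 t) = k_a D. Substituting D(t) from the Streeter–Phelps equation and solving for t gives
t_c = ln[(k_a/k_1)(1 − D₀(k_a−k_1)/(k_1 L₀))] / (k_a−k_1).
Here k_a−k_1 = 1.626 d⁻¹ and 1 − D₀(k_a−k_1)/(k_1 L₀) = 1 − 4.04×1.626/(0.374×54.1) = 0.6753, so
t_c = ln(5.348 × 0.6753) / 1.626 = 1.284 / 1.626 = 0.7897 d.
L(t_c) = L₀ e^(−k_1 t_c) = 54.1 × 0.7443 = 40.26 mg/L, and at the critical point k_a D_c = k_1 L, so D_c = (0.374/2.00) × 40.26 = 7.529 mg/L.
x_c = v t_c = 0.178 m/s × 0.7897 d × 86400 s/d = 12150 m ≈ 12.1 km.

t_c ≈ 0.790 d; D_c ≈ 7.53 mg/L; x_c ≈ 12.1 km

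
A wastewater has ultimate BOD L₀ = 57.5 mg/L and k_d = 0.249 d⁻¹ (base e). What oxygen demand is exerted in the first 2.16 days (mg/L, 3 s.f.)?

y ≈ 23.9 mg/L

y_t = L₀(1 − e^(−k_d t)) = 57.5 × (1 − e^(−0.249×2.16))
= 57.5 × (1 − 0.5840) = 57.5 × 0.4160 = 23.92 mg/L.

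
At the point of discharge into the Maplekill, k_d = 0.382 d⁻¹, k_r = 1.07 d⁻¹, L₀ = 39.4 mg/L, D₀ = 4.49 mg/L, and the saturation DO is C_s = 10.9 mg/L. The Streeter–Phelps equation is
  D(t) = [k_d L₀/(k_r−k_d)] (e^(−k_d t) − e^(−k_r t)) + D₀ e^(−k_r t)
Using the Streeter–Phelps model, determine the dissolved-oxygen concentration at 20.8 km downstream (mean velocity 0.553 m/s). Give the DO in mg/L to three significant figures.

Travel time t = x/v = 20.8 km / (0.553 m/s) = 20800 m / 0.553 m/s = 37610 s = 0.4353 d.
k_d L₀/(k_r−k_d) = 0.382×39.4/(1.07−0.382) = 15.05/0.6880 = 21.88 mg/L.
e^(−k_d t) = e^(−0.382×0.4353) = 0.8468; e^(−k_r t) = e^(−1.07×0.4353) = 0.6276.
D = 21.88 × (0.8468 − 0.6276) + 4.49 × 0.6276 = 4.795 + 2.818 = 7.613 mg/L.
DO = C_s − D = 10.9 − 7.613 = 3.287 mg/L.

DO ≈ 3.29 mg/L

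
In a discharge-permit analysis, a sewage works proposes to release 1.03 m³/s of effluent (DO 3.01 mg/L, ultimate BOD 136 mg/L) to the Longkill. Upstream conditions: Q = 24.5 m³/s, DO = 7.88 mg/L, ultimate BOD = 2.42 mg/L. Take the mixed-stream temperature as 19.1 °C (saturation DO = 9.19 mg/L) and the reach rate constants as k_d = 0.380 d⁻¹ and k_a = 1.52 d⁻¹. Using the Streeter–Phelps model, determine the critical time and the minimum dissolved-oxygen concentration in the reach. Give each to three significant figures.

Mixed DO = (24.5×7.88 + 1.03×3.01)/(24.5+1.03) = 196.2/25.53 = 7.684 mg/L.
Mixed L₀ = (24.5×2.42 + 1.03×136)/(25.53) = 199.4/25.53 = 7.809 mg/L.
Initial deficit D₀ = C_s − DO₀ = 9.19 − 7.684 = 1.506 mg/L.
t_c = (1/1.140) ln[(1.52/0.380)(1 − 1.506×1.140/(0.380×7.809))] = 0.8772 × ln(1.685) = 0.4577 d.
D_c = (0.380/1.52) × 7.809 × e^(−0.380×0.4577) = 0.2500 × 7.809 × 0.8403 = 1.641 mg/L.
Minimum DO = 9.19 − 1.641 = 7.549 mg/L.

t_c ≈ 0.458 d; minimum DO ≈ 7.55 mg/L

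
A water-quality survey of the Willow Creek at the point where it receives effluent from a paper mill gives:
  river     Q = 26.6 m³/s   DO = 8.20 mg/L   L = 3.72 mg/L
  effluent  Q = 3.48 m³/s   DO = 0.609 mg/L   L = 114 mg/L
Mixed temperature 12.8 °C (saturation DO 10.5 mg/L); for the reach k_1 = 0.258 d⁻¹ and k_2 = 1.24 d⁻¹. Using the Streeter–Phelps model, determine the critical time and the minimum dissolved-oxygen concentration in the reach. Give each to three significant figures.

Mixed DO = (26.6×8.20 + 3.48×0.609)/(26.6+3.48) = 220.2/30.08 = 7.322 mg/L.
Mixed L₀ = (26.6×3.72 + 3.48×114)/(30.08) = 495.7/30.08 = 16.48 mg/L.
Initial deficit D₀ = C_s − DO₀ = 10.5 − 7.322 = 3.178 mg/L.
t_c = (1/0.9820) ln[(1.24/0.258)(1 − 3.178×0.9820/(0.258×16.48))] = 1.018 × ln(1.278) = 0.2497 d.
D_c = (0.258/1.24) × 16.48 × e^(−0.258×0.2497) = 0.2081 × 16.48 × 0.9376 = 3.215 mg/L.
Minimum DO = 10.5 − 3.215 = 7.285 mg/L.

t_c ≈ 0.250 d; minimum DO ≈ 7.29 mg/L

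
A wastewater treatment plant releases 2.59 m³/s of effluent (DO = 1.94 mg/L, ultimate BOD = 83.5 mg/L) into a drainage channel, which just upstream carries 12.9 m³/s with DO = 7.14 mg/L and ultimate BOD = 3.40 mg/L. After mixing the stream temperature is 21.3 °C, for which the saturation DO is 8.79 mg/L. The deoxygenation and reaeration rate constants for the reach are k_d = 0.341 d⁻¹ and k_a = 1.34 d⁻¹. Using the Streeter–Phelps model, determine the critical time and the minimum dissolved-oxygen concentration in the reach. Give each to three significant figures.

t_c ≈ 0.790 d; minimum DO ≈ 5.53 mg/L

Mixed DO = (12.9×7.14 + 2.59×1.94)/(12.9+2.59) = 97.13/15.49 = 6.271 mg/L.
Mixed L₀ = (12.9×3.40 + 2.59×83.5)/(15.49) = 260.1/15.49 = 16.79 mg/L.
Initial deficit D₀ = C_s − DO₀ = 8.79 − 6.271 = 2.519 mg/L.
t_c = (1/0.9990) ln[(1.34/0.341)(1 − 2.519×0.9990/(0.341×16.79))] = 1.001 × ln(2.202) = 0.7904 d.
D_c = (0.341/1.34) × 16.79 × e^(−0.341×0.7904) = 0.2545 × 16.79 × 0.7638 = 3.264 mg/L.
Minimum DO = 8.79 − 3.264 = 5.526 mg/L.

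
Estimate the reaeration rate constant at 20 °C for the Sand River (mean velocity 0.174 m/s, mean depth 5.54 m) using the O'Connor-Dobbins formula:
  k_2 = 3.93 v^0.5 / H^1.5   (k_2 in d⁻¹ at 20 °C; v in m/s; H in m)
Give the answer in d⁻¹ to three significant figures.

k_2 = 3.93 × 0.174^0.5 / 5.54^1.5 = 3.93 × 0.4171 / 13.04 = 0.1257 d⁻¹.

k_2 ≈ 0.126 d⁻¹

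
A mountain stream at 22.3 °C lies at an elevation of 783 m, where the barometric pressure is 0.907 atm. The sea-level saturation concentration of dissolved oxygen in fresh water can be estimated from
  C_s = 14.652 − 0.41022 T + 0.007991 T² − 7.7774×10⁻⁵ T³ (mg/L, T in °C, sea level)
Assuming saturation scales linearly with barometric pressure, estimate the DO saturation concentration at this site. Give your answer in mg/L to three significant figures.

C_s ≈ 7.81 mg/L

At sea level: C_s = 14.652 − 0.41022×22.3 + 0.007991×22.3² − 7.7774×10⁻⁵×22.3³ = 8.615 mg/L.
Pressure correction: C_s' = 8.615 × 0.907 = 7.814 mg/L.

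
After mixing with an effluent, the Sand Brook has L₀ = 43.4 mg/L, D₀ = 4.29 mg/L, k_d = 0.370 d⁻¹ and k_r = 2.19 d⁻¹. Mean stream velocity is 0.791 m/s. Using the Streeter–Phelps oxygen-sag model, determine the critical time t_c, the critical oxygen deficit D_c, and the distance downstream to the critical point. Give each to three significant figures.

t_c ≈ 0.611 d; D_c ≈ 5.85 mg/L; x_c ≈ 41.8 km

With k_r/k_d = 5.919 and 1 − D₀(k_r−k_d)/(k_d L₀) = 0.5138,
t_c = ln(5.919 × 0.5138) / (2.19 − 0.370) = ln(3.041) / 1.820 = 1.112/1.820 = 0.6111 d.
D_c = (k_d/k_r) L₀ e^(−k_d t_c) = (0.370/2.19) × 43.4 × e^(−0.370×0.6111) = 0.1689 × 43.4 × 0.7976 = 5.849 mg/L.
x_c = v t_c = 0.791 m/s × 0.6111 d × 86400 s/d = 41760 m ≈ 41.8 km.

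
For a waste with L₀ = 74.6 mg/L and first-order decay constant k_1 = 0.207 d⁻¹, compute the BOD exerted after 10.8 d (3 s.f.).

y_t = L₀(1 − e^(−k_1 t)) = 74.6 × (1 − e^(−0.207×10.8))
= 74.6 × (1 − 0.1069) = 74.6 × 0.8931 = 66.62 mg/L.

y ≈ 66.6 mg/L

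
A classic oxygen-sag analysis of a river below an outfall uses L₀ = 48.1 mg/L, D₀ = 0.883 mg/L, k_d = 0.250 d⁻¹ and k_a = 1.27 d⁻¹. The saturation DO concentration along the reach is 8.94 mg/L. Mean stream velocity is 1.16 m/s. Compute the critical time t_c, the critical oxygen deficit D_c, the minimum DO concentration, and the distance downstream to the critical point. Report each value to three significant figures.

t_c ≈ 1.52 d; D_c ≈ 6.48 mg/L; min DO ≈ 2.46 mg/L; x_c ≈ 152 km

With k_a/k_d = 5.080 and 1 − D₀(k_a−k_d)/(k_d L₀) = 0.9251,
t_c = ln(5.080 × 0.9251) / (1.27 − 0.250) = ln(4.700) / 1.020 = 1.547/1.020 = 1.517 d.
D_c = (k_d/k_a) L₀ e^(−k_d t_c) = (0.250/1.27) × 48.1 × e^(−0.250×1.517) = 0.1969 × 48.1 × 0.6844 = 6.480 mg/L.
Minimum DO = C_s − D_c = 8.94 − 6.480 = 2.460 mg/L.
x_c = v t_c = 1.16 m/s × 1.517 d × 86400 s/d = 152100 m ≈ 152 km.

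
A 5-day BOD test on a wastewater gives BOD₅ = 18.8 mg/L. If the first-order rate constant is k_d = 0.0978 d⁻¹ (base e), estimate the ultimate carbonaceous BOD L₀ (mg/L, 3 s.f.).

L₀ ≈ 48.6 mg/L

BOD₅ = L₀(1 − e^(−5k_d)) ⇒ L₀ = BOD₅ / (1 − e^(−5×0.0978))
= 18.8 / (1 − 0.6132) = 18.8 / 0.3868 = 48.61 mg/L.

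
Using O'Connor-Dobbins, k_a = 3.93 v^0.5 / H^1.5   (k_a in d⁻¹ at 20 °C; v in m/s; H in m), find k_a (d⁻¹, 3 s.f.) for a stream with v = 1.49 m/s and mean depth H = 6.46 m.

k_a ≈ 0.292 d⁻¹

k_a = 3.93 × 1.49^0.5 / 6.46^1.5 = 3.93 × 1.221 / 16.42 = 0.2922 d⁻¹.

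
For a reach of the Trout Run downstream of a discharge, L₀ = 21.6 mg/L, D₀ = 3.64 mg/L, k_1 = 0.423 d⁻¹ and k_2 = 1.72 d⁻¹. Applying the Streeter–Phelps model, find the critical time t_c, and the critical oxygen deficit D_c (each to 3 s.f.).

With k_2/k_1 = 4.066 and 1 − D₀(k_2−k_1)/(k_1 L₀) = 0.4833,
t_c = ln(4.066 × 0.4833) / (1.72 − 0.423) = ln(1.965) / 1.297 = 0.6756/1.297 = 0.5209 d.
L(t_c) = L₀ e^(−k_1 t_c) = 21.6 × 0.8023 = 17.33 mg/L, and at the critical point k_2 D_c = k_1 L, so D_c = (0.423/1.72) × 17.33 = 4.262 mg/L.

t_c ≈ 0.521 d; D_c ≈ 4.26 mg/L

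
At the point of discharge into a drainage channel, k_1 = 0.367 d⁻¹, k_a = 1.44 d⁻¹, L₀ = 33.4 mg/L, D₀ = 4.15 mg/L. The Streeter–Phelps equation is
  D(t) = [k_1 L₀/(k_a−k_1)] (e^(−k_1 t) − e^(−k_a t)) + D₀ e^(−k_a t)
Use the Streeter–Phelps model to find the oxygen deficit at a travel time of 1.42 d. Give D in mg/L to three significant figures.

k_1 L₀/(k_a−k_1) = 0.367×33.4/(1.44−0.367) = 12.26/1.073 = 11.42 mg/L.
e^(−k_1 t) = e^(−0.367×1.420) = 0.5938; e^(−k_a t) = e^(−1.44×1.420) = 0.1294.
D = 11.42 × (0.5938 − 0.1294) + 4.15 × 0.1294 = 5.306 + 0.5370 = 5.843 mg/L.

D ≈ 5.84 mg/L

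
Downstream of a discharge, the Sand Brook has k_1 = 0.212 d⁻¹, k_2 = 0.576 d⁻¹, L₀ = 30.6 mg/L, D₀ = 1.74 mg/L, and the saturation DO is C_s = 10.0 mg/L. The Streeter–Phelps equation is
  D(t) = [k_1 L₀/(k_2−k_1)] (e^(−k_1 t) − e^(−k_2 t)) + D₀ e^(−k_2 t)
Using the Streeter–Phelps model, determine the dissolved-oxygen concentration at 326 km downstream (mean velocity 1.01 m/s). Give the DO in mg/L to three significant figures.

DO ≈ 3.80 mg/L

Travel time t = x/v = 326 km / (1.01 m/s) = 326000 m / 1.01 m/s = 322800 s = 3.736 d.
k_1 L₀/(k_2−k_1) = 0.212×30.6/(0.576−0.212) = 6.487/0.3640 = 17.82 mg/L.
e^(−k_1 t) = e^(−0.212×3.736) = 0.4529; e^(−k_2 t) = e^(−0.576×3.736) = 0.1163.
D = 17.82 × (0.4529 − 0.1163) + 1.74 × 0.1163 = 6.000 + 0.2023 = 6.202 mg/L.
DO = C_s − D = 10.0 − 6.202 = 3.798 mg/L.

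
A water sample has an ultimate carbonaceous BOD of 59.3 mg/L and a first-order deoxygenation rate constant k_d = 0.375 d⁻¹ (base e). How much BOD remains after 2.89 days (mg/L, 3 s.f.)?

L_t = L₀ e^(−k_d t) = 59.3 × e^(−0.375×2.89) = 59.3 × 0.3383 = 20.06 mg/L.

L ≈ 20.1 mg/L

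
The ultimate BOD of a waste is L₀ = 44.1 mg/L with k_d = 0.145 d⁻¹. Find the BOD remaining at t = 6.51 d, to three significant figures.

L ≈ 17.2 mg/L

L_t = L₀ e^(−k_d t) = 44.1 × e^(−0.145×6.51) = 44.1 × 0.3891 = 17.16 mg/L.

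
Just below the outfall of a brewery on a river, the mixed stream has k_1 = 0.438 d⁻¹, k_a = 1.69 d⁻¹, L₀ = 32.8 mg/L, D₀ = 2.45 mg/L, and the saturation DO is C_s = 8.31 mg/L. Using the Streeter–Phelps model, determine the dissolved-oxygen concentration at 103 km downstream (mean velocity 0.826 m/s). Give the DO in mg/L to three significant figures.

Travel time t = x/v = 103 km / (0.826 m/s) = 103000 m / 0.826 m/s = 124700 s = 1.443 d.
k_1 L₀/(k_a−k_1) = 0.438×32.8/(1.69−0.438) = 14.37/1.252 = 11.47 mg/L.
e^(−k_1 t) = e^(−0.438×1.443) = 0.5314; e^(−k_a t) = e^(−1.69×1.443) = 0.08724.
D = 11.47 × (0.5314 − 0.08724) + 2.45 × 0.08724 = 5.097 + 0.2137 = 5.311 mg/L.
DO = C_s − D = 8.31 − 5.311 = 2.999 mg/L.

DO ≈ 3.00 mg/L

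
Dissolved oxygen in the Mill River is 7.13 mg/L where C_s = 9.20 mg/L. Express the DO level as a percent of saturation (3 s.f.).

77.5 % saturation

% saturation = C/C_s × 100 = 7.13/9.20 × 100 = 77.5 %.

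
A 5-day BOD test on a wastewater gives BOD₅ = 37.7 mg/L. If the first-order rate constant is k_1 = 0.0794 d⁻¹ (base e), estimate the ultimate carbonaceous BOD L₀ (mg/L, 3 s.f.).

BOD₅ = L₀(1 − e^(−5k_1)) ⇒ L₀ = BOD₅ / (1 − e^(−5×0.0794))
= 37.7 / (1 − 0.6723) = 37.7 / 0.3277 = 115.1 mg/L.

L₀ ≈ 115 mg/L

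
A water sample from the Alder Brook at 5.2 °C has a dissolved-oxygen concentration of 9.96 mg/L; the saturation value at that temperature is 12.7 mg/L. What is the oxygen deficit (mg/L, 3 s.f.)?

D ≈ 2.74 mg/L

D = C_s − C = 12.7 − 9.96 = 2.74 mg/L.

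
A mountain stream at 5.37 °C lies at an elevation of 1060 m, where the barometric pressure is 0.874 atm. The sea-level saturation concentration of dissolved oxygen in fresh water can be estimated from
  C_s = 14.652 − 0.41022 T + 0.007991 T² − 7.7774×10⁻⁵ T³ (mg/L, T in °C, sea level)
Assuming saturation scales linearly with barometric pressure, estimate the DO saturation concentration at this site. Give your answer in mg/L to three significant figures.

At sea level: C_s = 14.652 − 0.41022×5.37 + 0.007991×5.37² − 7.7774×10⁻⁵×5.37³ = 12.67 mg/L.
Pressure correction: C_s' = 12.67 × 0.874 = 11.07 mg/L.

C_s ≈ 11.1 mg/L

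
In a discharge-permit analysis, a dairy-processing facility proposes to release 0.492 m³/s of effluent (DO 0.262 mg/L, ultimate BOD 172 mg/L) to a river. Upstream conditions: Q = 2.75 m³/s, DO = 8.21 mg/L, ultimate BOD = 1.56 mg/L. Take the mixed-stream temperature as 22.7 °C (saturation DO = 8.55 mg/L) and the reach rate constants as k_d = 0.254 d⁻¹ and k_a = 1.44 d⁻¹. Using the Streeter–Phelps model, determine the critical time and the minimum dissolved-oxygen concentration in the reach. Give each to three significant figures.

t_c ≈ 1.21 d; minimum DO ≈ 4.99 mg/L

Mixed DO = (2.75×8.21 + 0.492×0.262)/(2.75+0.492) = 22.71/3.242 = 7.004 mg/L.
Mixed L₀ = (2.75×1.56 + 0.492×172)/(3.242) = 88.91/3.242 = 27.43 mg/L.
Initial deficit D₀ = C_s − DO₀ = 8.55 − 7.004 = 1.546 mg/L.
t_c = (1/1.186) ln[(1.44/0.254)(1 − 1.546×1.186/(0.254×27.43))] = 0.8432 × ln(4.177) = 1.205 d.
D_c = (0.254/1.44) × 27.43 × e^(−0.254×1.205) = 0.1764 × 27.43 × 0.7363 = 3.562 mg/L.
Minimum DO = 8.55 − 3.562 = 4.988 mg/L.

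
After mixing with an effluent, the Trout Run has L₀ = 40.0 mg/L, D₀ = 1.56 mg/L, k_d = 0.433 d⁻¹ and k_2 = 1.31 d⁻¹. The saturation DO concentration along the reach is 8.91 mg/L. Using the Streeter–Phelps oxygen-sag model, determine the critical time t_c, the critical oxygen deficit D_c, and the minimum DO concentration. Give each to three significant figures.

At the critical point dD/dt = 0, so k_d L₀ e^(−k_d t) = k_2 D. Substituting D(t) from the Streeter–Phelps equation and solving for t gives
t_c = ln[(k_2/k_d)(1 − D₀(k_2−k_d)/(k_d L₀))] / (k_2−k_d).
Here k_2−k_d = 0.8770 d⁻¹ and 1 − D₀(k_2−k_d)/(k_d L₀) = 1 − 1.56×0.8770/(0.433×40.0) = 0.9210, so
t_c = ln(3.025 × 0.9210) / 0.8770 = 1.025 / 0.8770 = 1.168 d.
L(t_c) = L₀ e^(−k_d t_c) = 40.0 × 0.6029 = 24.12 mg/L, and at the critical point k_2 D_c = k_d L, so D_c = (0.433/1.31) × 24.12 = 7.972 mg/L.
Minimum DO = C_s − D_c = 8.91 − 7.972 = 0.9384 mg/L.

t_c ≈ 1.17 d; D_c ≈ 7.97 mg/L; min DO ≈ 0.938 mg/L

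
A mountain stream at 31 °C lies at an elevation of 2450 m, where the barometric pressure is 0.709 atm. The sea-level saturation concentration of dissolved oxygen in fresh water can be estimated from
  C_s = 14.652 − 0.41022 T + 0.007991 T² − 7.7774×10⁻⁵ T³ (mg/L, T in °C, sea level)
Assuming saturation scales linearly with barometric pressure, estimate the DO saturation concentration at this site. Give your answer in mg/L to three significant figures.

C_s ≈ 5.17 mg/L

At sea level: C_s = 14.652 − 0.41022×31 + 0.007991×31² − 7.7774×10⁻⁵×31³ = 7.298 mg/L.
Pressure correction: C_s' = 7.298 × 0.709 = 5.174 mg/L.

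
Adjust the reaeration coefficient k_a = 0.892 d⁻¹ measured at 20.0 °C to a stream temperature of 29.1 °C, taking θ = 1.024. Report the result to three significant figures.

k_a(T₂) = k_a(T₁) · θ^(T₂−T₁) = 0.892 × 1.024^(29.1−20.0)
= 0.892 × 1.024^9.10 = 0.892 × 1.241 = 1.107 d⁻¹.

k_a ≈ 1.11 d⁻¹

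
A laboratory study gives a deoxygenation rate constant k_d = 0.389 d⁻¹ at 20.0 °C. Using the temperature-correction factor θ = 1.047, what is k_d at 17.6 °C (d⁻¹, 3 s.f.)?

k_d ≈ 0.348 d⁻¹

k_d(T₂) = k_d(T₁) · θ^(T₂−T₁) = 0.389 × 1.047^(17.6−20.0)
= 0.389 × 1.047^-2.40 = 0.389 × 0.8956 = 0.3484 d⁻¹.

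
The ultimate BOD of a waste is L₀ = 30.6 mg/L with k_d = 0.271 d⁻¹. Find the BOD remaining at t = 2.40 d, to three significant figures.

L_t = L₀ e^(−k_d t) = 30.6 × e^(−0.271×2.40) = 30.6 × 0.5218 = 15.97 mg/L.

L ≈ 16.0 mg/L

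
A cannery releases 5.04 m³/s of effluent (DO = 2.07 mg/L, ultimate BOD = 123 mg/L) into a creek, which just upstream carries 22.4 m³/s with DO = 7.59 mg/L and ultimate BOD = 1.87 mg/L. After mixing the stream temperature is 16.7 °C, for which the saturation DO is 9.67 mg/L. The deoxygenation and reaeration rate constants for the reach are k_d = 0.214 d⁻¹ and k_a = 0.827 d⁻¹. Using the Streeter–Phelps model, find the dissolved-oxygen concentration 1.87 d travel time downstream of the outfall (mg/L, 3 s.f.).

Mixed DO = (22.4×7.59 + 5.04×2.07)/(22.4+5.04) = 180.4/27.44 = 6.576 mg/L.
Mixed L₀ = (22.4×1.87 + 5.04×123)/(27.44) = 661.8/27.44 = 24.12 mg/L.
Initial deficit D₀ = C_s − DO₀ = 9.67 − 6.576 = 3.094 mg/L.
D(1.87) = [0.214×24.12/(0.827−0.214)](e^(−0.214×1.87) − e^(−0.827×1.87)) + 3.094 e^(−0.827×1.87)
= 8.420 × (0.6702 − 0.2130) + 3.094 × 0.2130 = 4.509 mg/L.
DO = 9.67 − 4.509 = 5.161 mg/L.

DO ≈ 5.16 mg/L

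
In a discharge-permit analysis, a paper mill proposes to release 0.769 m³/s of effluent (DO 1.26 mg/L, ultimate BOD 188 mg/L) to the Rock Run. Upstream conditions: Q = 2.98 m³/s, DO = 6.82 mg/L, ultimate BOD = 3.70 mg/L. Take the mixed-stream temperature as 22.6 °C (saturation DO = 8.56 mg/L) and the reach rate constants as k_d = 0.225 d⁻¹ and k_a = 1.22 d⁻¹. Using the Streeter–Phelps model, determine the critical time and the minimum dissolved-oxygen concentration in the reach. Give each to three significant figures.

t_c ≈ 1.33 d; minimum DO ≈ 2.89 mg/L

Mixed DO = (2.98×6.82 + 0.769×1.26)/(2.98+0.769) = 21.29/3.749 = 5.680 mg/L.
Mixed L₀ = (2.98×3.70 + 0.769×188)/(3.749) = 155.6/3.749 = 41.50 mg/L.
Initial deficit D₀ = C_s − DO₀ = 8.56 − 5.680 = 2.880 mg/L.
t_c = (1/0.9950) ln[(1.22/0.225)(1 − 2.880×0.9950/(0.225×41.50))] = 1.005 × ln(3.758) = 1.331 d.
D_c = (0.225/1.22) × 41.50 × e^(−0.225×1.331) = 0.1844 × 41.50 × 0.7413 = 5.674 mg/L.
Minimum DO = 8.56 − 5.674 = 2.886 mg/L.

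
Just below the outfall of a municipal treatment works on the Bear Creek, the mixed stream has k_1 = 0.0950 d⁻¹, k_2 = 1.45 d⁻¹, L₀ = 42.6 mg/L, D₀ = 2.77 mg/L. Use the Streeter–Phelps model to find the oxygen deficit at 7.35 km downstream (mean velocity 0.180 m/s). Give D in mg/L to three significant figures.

D ≈ 2.75 mg/L

Travel time t = x/v = 7.35 km / (0.180 m/s) = 7350 m / 0.180 m/s = 40830 s = 0.4726 d.
k_1 L₀/(k_2−k_1) = 0.0950×42.6/(1.45−0.0950) = 4.047/1.355 = 2.987 mg/L.
e^(−k_1 t) = e^(−0.0950×0.4726) = 0.9561; e^(−k_2 t) = e^(−1.45×0.4726) = 0.5039.
D = 2.987 × (0.9561 − 0.5039) + 2.77 × 0.5039 = 1.350 + 1.396 = 2.746 mg/L.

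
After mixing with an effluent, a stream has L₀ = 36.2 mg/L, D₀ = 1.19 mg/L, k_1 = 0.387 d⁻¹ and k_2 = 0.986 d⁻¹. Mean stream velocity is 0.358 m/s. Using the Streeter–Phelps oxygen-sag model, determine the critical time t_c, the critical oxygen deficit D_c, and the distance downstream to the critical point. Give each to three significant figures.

At the critical point dD/dt = 0, so k_1 L₀ e^(−k_1 t) = k_2 D. Substituting D(t) from the Streeter–Phelps equation and solving for t gives
t_c = ln[(k_2/k_1)(1 − D₀(k_2−k_1)/(k_1 L₀))] / (k_2−k_1).
Here k_2−k_1 = 0.5990 d⁻¹ and 1 − D₀(k_2−k_1)/(k_1 L₀) = 1 − 1.19×0.5990/(0.387×36.2) = 0.9491, so
t_c = ln(2.548 × 0.9491) / 0.5990 = 0.8830 / 0.5990 = 1.474 d.
L(t_c) = L₀ e^(−k_1 t_c) = 36.2 × 0.5652 = 20.46 mg/L, and at the critical point k_2 D_c = k_1 L, so D_c = (0.387/0.986) × 20.46 = 8.031 mg/L.
x_c = v t_c = 0.358 m/s × 1.474 d × 86400 s/d = 45600 m ≈ 45.6 km.

t_c ≈ 1.47 d; D_c ≈ 8.03 mg/L; x_c ≈ 45.6 km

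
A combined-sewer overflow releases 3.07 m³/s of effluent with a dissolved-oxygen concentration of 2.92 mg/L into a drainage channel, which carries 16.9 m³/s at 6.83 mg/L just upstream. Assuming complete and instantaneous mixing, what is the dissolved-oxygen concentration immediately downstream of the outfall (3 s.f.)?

6.23 mg/L

Flow-weighted mixing: C = (Q_r C_r + Q_w C_w)/(Q_r + Q_w)
= (16.9×6.83 + 3.07×2.92)/(16.9 + 3.07) = 124.4/19.97 = 6.229 mg/L.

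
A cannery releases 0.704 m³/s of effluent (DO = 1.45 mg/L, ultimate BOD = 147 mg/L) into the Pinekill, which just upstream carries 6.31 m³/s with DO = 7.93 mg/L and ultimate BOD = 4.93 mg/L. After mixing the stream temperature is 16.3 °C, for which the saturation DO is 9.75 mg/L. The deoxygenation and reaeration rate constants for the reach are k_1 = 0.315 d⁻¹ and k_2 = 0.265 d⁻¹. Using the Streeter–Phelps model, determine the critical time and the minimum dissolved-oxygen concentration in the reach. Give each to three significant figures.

t_c ≈ 3.05 d; minimum DO ≈ 1.03 mg/L

Mixed DO = (6.31×7.93 + 0.704×1.45)/(6.31+0.704) = 51.06/7.014 = 7.280 mg/L.
Mixed L₀ = (6.31×4.93 + 0.704×147)/(7.014) = 134.6/7.014 = 19.19 mg/L.
Initial deficit D₀ = C_s − DO₀ = 9.75 − 7.280 = 2.470 mg/L.
t_c = (1/-0.05000) ln[(0.265/0.315)(1 − 2.470×-0.05000/(0.315×19.19))] = -20.00 × ln(0.8585) = 3.052 d.
D_c = (0.315/0.265) × 19.19 × e^(−0.315×3.052) = 1.189 × 19.19 × 0.3823 = 8.721 mg/L.
Minimum DO = 9.75 − 8.721 = 1.029 mg/L.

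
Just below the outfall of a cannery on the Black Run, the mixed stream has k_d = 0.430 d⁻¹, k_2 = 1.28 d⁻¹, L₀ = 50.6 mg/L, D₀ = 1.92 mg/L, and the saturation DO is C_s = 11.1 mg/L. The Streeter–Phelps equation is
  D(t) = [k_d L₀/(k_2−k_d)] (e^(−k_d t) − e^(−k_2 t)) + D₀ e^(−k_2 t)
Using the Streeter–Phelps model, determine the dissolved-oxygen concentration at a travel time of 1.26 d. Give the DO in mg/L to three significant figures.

DO ≈ 0.929 mg/L

k_d L₀/(k_2−k_d) = 0.430×50.6/(1.28−0.430) = 21.76/0.8500 = 25.60 mg/L.
e^(−k_d t) = e^(−0.430×1.260) = 0.5817; e^(−k_2 t) = e^(−1.28×1.260) = 0.1993.
D = 25.60 × (0.5817 − 0.1993) + 1.92 × 0.1993 = 9.788 + 0.3827 = 10.17 mg/L.
DO = C_s − D = 11.1 − 10.17 = 0.9295 mg/L.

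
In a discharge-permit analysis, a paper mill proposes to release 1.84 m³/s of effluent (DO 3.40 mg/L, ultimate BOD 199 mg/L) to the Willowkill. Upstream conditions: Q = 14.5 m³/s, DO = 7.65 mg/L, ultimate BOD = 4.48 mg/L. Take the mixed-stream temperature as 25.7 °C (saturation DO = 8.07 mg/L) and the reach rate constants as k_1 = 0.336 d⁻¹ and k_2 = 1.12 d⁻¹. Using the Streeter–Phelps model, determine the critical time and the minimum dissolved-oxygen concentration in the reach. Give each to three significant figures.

t_c ≈ 1.43 d; minimum DO ≈ 3.17 mg/L

Mixed DO = (14.5×7.65 + 1.84×3.40)/(14.5+1.84) = 117.2/16.34 = 7.171 mg/L.
Mixed L₀ = (14.5×4.48 + 1.84×199)/(16.34) = 431.1/16.34 = 26.38 mg/L.
Initial deficit D₀ = C_s − DO₀ = 8.07 − 7.171 = 0.8986 mg/L.
t_c = (1/0.7840) ln[(1.12/0.336)(1 − 0.8986×0.7840/(0.336×26.38))] = 1.276 × ln(3.068) = 1.430 d.
D_c = (0.336/1.12) × 26.38 × e^(−0.336×1.430) = 0.3000 × 26.38 × 0.6185 = 4.895 mg/L.
Minimum DO = 8.07 − 4.895 = 3.175 mg/L.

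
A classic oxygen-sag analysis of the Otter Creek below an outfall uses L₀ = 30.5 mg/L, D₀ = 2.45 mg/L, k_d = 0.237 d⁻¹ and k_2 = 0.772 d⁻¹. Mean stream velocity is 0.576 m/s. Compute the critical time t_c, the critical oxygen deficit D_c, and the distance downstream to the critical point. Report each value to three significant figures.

With k_2/k_d = 3.257 and 1 − D₀(k_2−k_d)/(k_d L₀) = 0.8187,
t_c = ln(3.257 × 0.8187) / (0.772 − 0.237) = ln(2.667) / 0.5350 = 0.9808/0.5350 = 1.833 d.
D_c = (k_d/k_2) L₀ e^(−k_d t_c) = (0.237/0.772) × 30.5 × e^(−0.237×1.833) = 0.3070 × 30.5 × 0.6476 = 6.064 mg/L.
x_c = v t_c = 0.576 m/s × 1.833 d × 86400 s/d = 91240 m ≈ 91.2 km.

t_c ≈ 1.83 d; D_c ≈ 6.06 mg/L; x_c ≈ 91.2 km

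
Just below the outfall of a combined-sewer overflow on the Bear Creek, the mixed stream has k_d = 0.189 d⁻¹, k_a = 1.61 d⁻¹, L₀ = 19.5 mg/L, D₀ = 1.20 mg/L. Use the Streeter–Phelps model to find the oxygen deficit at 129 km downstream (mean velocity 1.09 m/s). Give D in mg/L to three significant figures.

D ≈ 1.85 mg/L

Travel time t = x/v = 129 km / (1.09 m/s) = 129000 m / 1.09 m/s = 118300 s = 1.370 d.
k_d L₀/(k_a−k_d) = 0.189×19.5/(1.61−0.189) = 3.686/1.421 = 2.594 mg/L.
e^(−k_d t) = e^(−0.189×1.370) = 0.7719; e^(−k_a t) = e^(−1.61×1.370) = 0.1102.
D = 2.594 × (0.7719 − 0.1102) + 1.20 × 0.1102 = 1.716 + 0.1323 = 1.848 mg/L.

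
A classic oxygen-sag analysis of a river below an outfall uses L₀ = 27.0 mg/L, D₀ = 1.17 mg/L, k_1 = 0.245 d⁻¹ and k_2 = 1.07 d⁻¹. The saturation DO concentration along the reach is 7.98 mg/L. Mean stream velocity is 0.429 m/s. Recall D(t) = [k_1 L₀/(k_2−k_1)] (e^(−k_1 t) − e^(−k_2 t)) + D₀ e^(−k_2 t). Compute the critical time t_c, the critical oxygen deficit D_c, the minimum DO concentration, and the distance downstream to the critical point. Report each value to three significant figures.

t_c ≈ 1.60 d; D_c ≈ 4.18 mg/L; min DO ≈ 3.80 mg/L; x_c ≈ 59.1 km

At the critical point dD/dt = 0, so k_1 L₀ e^(−k_1 t) = k_2 D. Substituting D(t) from the Streeter–Phelps equation and solving for t gives
t_c = ln[(k_2/k_1)(1 − D₀(k_2−k_1)/(k_1 L₀))] / (k_2−k_1).
Here k_2−k_1 = 0.8250 d⁻¹ and 1 − D₀(k_2−k_1)/(k_1 L₀) = 1 − 1.17×0.8250/(0.245×27.0) = 0.8541, so
t_c = ln(4.367 × 0.8541) / 0.8250 = 1.316 / 0.8250 = 1.596 d.
L(t_c) = L₀ e^(−k_1 t_c) = 27.0 × 0.6764 = 18.26 mg/L, and at the critical point k_2 D_c = k_1 L, so D_c = (0.245/1.07) × 18.26 = 4.182 mg/L.
Minimum DO = C_s − D_c = 7.98 − 4.182 = 3.798 mg/L.
x_c = v t_c = 0.429 m/s × 1.596 d × 86400 s/d = 59140 m ≈ 59.1 km.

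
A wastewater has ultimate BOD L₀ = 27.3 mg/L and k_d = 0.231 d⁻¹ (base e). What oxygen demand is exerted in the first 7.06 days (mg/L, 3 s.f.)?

y_t = L₀(1 − e^(−k_d t)) = 27.3 × (1 − e^(−0.231×7.06))
= 27.3 × (1 − 0.1958) = 27.3 × 0.8042 = 21.96 mg/L.

y ≈ 22.0 mg/L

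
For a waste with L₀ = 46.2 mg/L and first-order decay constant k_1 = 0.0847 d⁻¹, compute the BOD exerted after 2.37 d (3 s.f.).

y ≈ 8.40 mg/L

y_t = L₀(1 − e^(−k_1 t)) = 46.2 × (1 − e^(−0.0847×2.37))
= 46.2 × (1 − 0.8181) = 46.2 × 0.1819 = 8.403 mg/L.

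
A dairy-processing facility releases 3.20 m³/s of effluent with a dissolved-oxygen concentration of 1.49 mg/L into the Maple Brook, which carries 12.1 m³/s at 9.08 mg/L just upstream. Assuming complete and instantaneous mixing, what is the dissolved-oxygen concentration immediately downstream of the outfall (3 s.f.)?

7.49 mg/L

Flow-weighted mixing: C = (Q_r C_r + Q_w C_w)/(Q_r + Q_w)
= (12.1×9.08 + 3.20×1.49)/(12.1 + 3.20) = 114.6/15.30 = 7.493 mg/L.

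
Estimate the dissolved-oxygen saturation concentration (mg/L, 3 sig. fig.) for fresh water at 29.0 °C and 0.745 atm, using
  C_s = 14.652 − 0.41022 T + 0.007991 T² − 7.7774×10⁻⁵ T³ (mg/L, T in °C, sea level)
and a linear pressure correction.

At sea level: C_s = 14.652 − 0.41022×29.0 + 0.007991×29.0² − 7.7774×10⁻⁵×29.0³ = 7.579 mg/L.
Pressure correction: C_s' = 7.579 × 0.745 = 5.647 mg/L.

C_s ≈ 5.65 mg/L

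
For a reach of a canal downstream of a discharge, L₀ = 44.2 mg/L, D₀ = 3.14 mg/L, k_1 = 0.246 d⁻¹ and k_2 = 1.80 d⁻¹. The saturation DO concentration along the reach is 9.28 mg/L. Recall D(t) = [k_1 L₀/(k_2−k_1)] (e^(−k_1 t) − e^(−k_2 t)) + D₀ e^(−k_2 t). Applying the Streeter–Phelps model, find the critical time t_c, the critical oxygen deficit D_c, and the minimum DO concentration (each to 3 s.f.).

t_c = [1/(k_2−k_1)] ln[(k_2/k_1)(1 − D₀(k_2−k_1)/(k_1 L₀))]
= [1/(1.80−0.246)] ln[(1.80/0.246)(1 − 3.14×1.554/(0.246×44.2))]
= (1/1.554) ln[7.317 × 0.5512] = 0.6435 × ln(4.033) = 0.6435 × 1.395 = 0.8974 d.
D_c = (k_1/k_2) L₀ e^(−k_1 t_c) = (0.246/1.80) × 44.2 × e^(−0.246×0.8974) = 0.1367 × 44.2 × 0.8019 = 4.844 mg/L.
Minimum DO = C_s − D_c = 9.28 − 4.844 = 4.436 mg/L.

t_c ≈ 0.897 d; D_c ≈ 4.84 mg/L; min DO ≈ 4.44 mg/L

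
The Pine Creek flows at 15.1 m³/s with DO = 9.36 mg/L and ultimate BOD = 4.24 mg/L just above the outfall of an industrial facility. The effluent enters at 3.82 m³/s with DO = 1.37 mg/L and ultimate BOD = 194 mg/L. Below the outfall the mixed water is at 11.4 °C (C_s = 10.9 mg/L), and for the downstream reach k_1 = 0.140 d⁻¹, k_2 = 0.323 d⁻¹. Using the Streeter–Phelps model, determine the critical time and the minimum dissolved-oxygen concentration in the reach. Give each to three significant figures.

Mixed DO = (15.1×9.36 + 3.82×1.37)/(15.1+3.82) = 146.6/18.92 = 7.747 mg/L.
Mixed L₀ = (15.1×4.24 + 3.82×194)/(18.92) = 805.1/18.92 = 42.55 mg/L.
Initial deficit D₀ = C_s − DO₀ = 10.9 − 7.747 = 3.153 mg/L.
t_c = (1/0.1830) ln[(0.323/0.140)(1 − 3.153×0.1830/(0.140×42.55))] = 5.464 × ln(2.084) = 4.012 d.
D_c = (0.140/0.323) × 42.55 × e^(−0.140×4.012) = 0.4334 × 42.55 × 0.5703 = 10.52 mg/L.
Minimum DO = 10.9 − 10.52 = 0.3818 mg/L.

t_c ≈ 4.01 d; minimum DO ≈ 0.382 mg/L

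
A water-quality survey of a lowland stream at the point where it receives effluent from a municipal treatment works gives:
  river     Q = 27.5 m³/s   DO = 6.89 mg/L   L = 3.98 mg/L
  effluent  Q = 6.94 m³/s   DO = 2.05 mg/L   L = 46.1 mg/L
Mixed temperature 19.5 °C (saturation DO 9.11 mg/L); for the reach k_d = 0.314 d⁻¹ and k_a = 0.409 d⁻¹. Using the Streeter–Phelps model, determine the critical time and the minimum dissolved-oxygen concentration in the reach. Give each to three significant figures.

Mixed DO = (27.5×6.89 + 6.94×2.05)/(27.5+6.94) = 203.7/34.44 = 5.915 mg/L.
Mixed L₀ = (27.5×3.98 + 6.94×46.1)/(34.44) = 429.4/34.44 = 12.47 mg/L.
Initial deficit D₀ = C_s − DO₀ = 9.11 − 5.915 = 3.195 mg/L.
t_c = (1/0.09500) ln[(0.409/0.314)(1 − 3.195×0.09500/(0.314×12.47))] = 10.53 × ln(1.202) = 1.933 d.
D_c = (0.314/0.409) × 12.47 × e^(−0.314×1.933) = 0.7677 × 12.47 × 0.5450 = 5.217 mg/L.
Minimum DO = 9.11 − 5.217 = 3.893 mg/L.

t_c ≈ 1.93 d; minimum DO ≈ 3.89 mg/L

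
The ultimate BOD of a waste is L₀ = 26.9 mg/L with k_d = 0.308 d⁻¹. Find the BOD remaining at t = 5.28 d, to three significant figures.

L_t = L₀ e^(−k_d t) = 26.9 × e^(−0.308×5.28) = 26.9 × 0.1967 = 5.290 mg/L.

L ≈ 5.29 mg/L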